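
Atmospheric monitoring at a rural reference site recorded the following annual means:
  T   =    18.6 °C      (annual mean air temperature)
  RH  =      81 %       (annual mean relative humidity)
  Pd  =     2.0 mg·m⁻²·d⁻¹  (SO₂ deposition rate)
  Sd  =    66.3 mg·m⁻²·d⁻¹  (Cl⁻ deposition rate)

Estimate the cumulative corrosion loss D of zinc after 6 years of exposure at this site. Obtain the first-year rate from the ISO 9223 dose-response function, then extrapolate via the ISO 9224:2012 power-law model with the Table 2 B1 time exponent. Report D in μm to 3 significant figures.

D(6) = 9.31 μm

zinc: T>10 °C ⇒ hinge -0.071·(18.6−10) = -0.6106
  Pd branch = 0.0129·Pd^0.44·e^(0.046·RH+f) = 0.3945 μm/a
  Cl⁻ term: 0.0175·66.3^0.57·exp(0.008·81+0.085·18.6) = 1.776
  sum: 0.3945 + 1.776 → r_corr = 2.17 μm/a
Power-law: D(6) = r_corr · 6^0.813
  D(6) = 2.17 × 6^0.813 = 2.17 × 4.292 = 9.314 μm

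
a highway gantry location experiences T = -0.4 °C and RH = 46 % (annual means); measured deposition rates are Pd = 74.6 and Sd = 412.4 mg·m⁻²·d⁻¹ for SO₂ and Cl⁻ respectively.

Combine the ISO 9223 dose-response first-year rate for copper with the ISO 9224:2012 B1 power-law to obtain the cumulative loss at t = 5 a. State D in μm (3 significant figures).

copper: temperature factor f = +0.126·(-10.4) = -1.3104
  Pd branch = 0.0053·Pd^0.26·e^(0.059·RH+f) = 0.06619 μm/a
  Sd branch = 0.01025·Sd^0.27·e^(0.036·RH+0.049·T) = 0.2676 μm/a
  r_corr = 0.06619 + 0.2676 = 0.3338 μm/a
ISO 9224: D(t) = r_corr · t^b with b = 0.667 (copper, B1)
  D(5) = 0.3338 × 5^0.667 = 0.3338 × 2.926 = 0.9766 μm

D(5) = 0.977 μm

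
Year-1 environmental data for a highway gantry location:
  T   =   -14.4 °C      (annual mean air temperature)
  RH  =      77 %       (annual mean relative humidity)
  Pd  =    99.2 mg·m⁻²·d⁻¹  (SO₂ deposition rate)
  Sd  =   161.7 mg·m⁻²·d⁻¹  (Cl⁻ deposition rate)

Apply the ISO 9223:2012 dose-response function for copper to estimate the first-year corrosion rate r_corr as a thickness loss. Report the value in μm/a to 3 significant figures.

copper: f(T) = +0.126·(T−10) [T≤10 °C] = -3.0744
  sulphur-dioxide contribution → 0.07606 μm/a
  chloride contribution → 0.3195 μm/a
  total first-year rate 0.3956 μm/a

r_corr = 0.396 μm/a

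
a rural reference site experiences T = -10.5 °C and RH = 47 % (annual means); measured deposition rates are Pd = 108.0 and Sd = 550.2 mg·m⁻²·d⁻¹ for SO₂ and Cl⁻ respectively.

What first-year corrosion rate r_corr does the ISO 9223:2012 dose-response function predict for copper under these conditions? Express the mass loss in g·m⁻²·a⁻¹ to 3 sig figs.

r_corr = 1.83 g·m⁻²·a⁻¹

copper: T≤10 °C ⇒ hinge +0.126·(-10.5−10) = -2.5830
  SO₂ term: 0.0053·108.0^0.26·exp(0.059·47-2.5830) = 0.02165
  Sd branch = 0.01025·Sd^0.27·e^(0.036·RH+0.049·T) = 0.1828 μm/a
  r_corr = 0.02165 + 0.1828 = 0.2045 μm/a
Convert to mass loss: 0.2045 μm/a × 8.96 g/cm³ = 1.832 g·m⁻²·a⁻¹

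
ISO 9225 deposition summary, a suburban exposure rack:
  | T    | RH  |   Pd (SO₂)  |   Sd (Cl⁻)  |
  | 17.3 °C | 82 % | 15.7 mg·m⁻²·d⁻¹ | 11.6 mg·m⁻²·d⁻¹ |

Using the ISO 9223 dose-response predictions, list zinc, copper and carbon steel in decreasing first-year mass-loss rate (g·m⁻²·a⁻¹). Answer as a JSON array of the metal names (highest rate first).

zinc: f(T) = -0.071·(T−10) [T>10 °C] = -0.5183
  SO₂ term: 0.0129·15.7^0.44·exp(0.046·82-0.5183) = 1.122
  Sd branch = 0.0175·Sd^0.57·e^(0.008·RH+0.085·T) = 0.5933 μm/a
  r_corr = 1.122 + 0.5933 = 1.715 μm/a
  mass loss = 1.715 μm/a × 7.14 g/cm³ = 12.24 g·m⁻²·a⁻¹
copper: f(T) = -0.080·(T−10) [T>10 °C] = -0.5840
  SO₂ term: 0.0053·15.7^0.26·exp(0.059·82-0.5840) = 0.7633
  Sd branch = 0.01025·Sd^0.27·e^(0.036·RH+0.049·T) = 0.8878 μm/a
  sum: 0.7633 + 0.8878 → r_corr = 1.651 μm/a
  mass loss = 1.651 μm/a × 8.96 g/cm³ = 14.79 g·m⁻²·a⁻¹
carbon steel: f(T) = -0.054·(T−10) [T>10 °C] = -0.3942
  Pd branch = 1.77·Pd^0.52·e^(0.02·RH+f) = 25.76 μm/a
  Cl⁻ term: 0.102·11.6^0.62·exp(0.033·82+0.04·17.3) = 13.94
  sum: 25.76 + 13.94 → r_corr = 39.7 μm/a
  mass loss = 39.7 μm/a × 7.85 g/cm³ = 311.6 g·m⁻²·a⁻¹
Ordering by g·m⁻²·a⁻¹: carbon steel (312) > copper (14.8) > zinc (12.2)

["carbon steel", "copper", "zinc"]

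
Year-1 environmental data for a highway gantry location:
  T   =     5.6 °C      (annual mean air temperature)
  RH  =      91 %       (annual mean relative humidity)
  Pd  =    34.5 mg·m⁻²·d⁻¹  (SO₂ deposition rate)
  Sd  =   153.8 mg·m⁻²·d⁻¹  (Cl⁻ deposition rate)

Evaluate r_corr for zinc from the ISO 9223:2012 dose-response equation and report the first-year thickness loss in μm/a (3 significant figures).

zinc: T≤10 °C ⇒ hinge +0.038·(5.6−10) = -0.1672
  Pd branch = 0.0129·Pd^0.44·e^(0.046·RH+f) = 3.409 μm/a
  Sd branch = 0.0175·Sd^0.57·e^(0.008·RH+0.085·T) = 1.029 μm/a
  sum: 3.409 + 1.029 → r_corr = 4.438 μm/a

r_corr = 4.44 μm/a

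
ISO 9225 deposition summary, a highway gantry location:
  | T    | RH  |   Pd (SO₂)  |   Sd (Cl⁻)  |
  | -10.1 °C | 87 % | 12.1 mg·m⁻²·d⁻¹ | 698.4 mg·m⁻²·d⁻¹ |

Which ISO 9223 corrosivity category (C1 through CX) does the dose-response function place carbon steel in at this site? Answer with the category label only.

C4

carbon steel: temperature factor f = +0.150·(-20.1) = -3.0150
  Pd branch = 1.77·Pd^0.52·e^(0.02·RH+f) = 1.808 μm/a
  Sd branch = 0.102·Sd^0.62·e^(0.033·RH+0.04·T) = 69.72 μm/a
  r_corr = 1.808 + 69.72 = 71.53 μm/a
71.5 μm/a falls in (50, 80] for carbon steel → category C4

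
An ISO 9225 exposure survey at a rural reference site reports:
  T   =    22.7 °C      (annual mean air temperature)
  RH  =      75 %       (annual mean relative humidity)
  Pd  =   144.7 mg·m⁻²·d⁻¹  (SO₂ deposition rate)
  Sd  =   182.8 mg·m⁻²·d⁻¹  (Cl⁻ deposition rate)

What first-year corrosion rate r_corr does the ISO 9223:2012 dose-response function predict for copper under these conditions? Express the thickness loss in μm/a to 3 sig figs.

copper: temperature factor f = -0.080·(12.7) = -1.0160
  SO₂ term: 0.0053·144.7^0.26·exp(0.059·75-1.0160) = 0.5841
  Cl⁻ term: 0.01025·182.8^0.27·exp(0.036·75+0.049·22.7) = 1.893
  sum: 0.5841 + 1.893 → r_corr = 2.477 μm/a

r_corr = 2.48 μm/a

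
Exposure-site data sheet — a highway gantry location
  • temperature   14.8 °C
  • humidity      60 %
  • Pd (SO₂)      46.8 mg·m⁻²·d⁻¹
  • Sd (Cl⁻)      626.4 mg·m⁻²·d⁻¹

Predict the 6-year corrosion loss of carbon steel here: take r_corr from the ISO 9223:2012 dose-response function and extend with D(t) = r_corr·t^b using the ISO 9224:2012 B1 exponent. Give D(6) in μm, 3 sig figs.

D(6) = 270 μm

carbon steel: f(T) = -0.054·(T−10) [T>10 °C] = -0.2592
  sulphur-dioxide contribution → 33.5 μm/a
  chloride contribution → 72.39 μm/a
  total first-year rate 105.9 μm/a
Long-term exponent b (ISO 9224 Table 2, B1) = 0.523
  D(6) = 105.9 × 6^0.523 = 105.9 × 2.553 = 270.3 μm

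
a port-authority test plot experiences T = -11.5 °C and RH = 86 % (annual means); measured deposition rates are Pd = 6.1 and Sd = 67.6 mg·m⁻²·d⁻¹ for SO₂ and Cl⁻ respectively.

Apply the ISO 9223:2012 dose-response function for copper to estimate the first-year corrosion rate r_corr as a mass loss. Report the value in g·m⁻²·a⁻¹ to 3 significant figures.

r_corr = 4.41 g·m⁻²·a⁻¹

copper: f(T) = +0.126·(T−10) [T≤10 °C] = -2.7090
  Pd branch = 0.0053·Pd^0.26·e^(0.059·RH+f) = 0.09028 μm/a
  Cl⁻ term: 0.01025·67.6^0.27·exp(0.036·86+0.049·-11.5) = 0.4024
  sum: 0.09028 + 0.4024 → r_corr = 0.4927 μm/a
Convert to mass loss: 0.4927 μm/a × 8.96 g/cm³ = 4.414 g·m⁻²·a⁻¹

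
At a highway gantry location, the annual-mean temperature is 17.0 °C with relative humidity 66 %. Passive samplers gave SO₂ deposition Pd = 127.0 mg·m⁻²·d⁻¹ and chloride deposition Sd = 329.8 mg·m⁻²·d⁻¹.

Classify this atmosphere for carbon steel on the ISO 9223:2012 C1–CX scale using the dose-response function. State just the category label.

carbon steel: f(T) = -0.054·(T−10) [T>10 °C] = -0.3780
  sulphur-dioxide contribution → 56.37 μm/a
  chloride contribution → 64.73 μm/a
  ⇒ r_corr(carbon steel) = 121.1 μm/a
ISO 9223 Table 2 (carbon steel): 80 < 121 ≤ 200 μm/a ⇒ C5

C5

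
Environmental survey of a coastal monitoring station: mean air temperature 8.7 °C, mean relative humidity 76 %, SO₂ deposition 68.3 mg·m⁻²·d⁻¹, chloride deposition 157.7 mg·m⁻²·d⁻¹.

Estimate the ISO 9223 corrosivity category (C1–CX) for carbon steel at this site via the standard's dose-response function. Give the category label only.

carbon steel: temperature factor f = +0.150·(-1.3) = -0.1950
  sulphur-dioxide contribution → 59.88 μm/a
  chloride contribution → 40.89 μm/a
  ⇒ r_corr(carbon steel) = 100.8 μm/a
ISO 9223 Table 2 (carbon steel): 80 < 101 ≤ 200 μm/a ⇒ C5

C5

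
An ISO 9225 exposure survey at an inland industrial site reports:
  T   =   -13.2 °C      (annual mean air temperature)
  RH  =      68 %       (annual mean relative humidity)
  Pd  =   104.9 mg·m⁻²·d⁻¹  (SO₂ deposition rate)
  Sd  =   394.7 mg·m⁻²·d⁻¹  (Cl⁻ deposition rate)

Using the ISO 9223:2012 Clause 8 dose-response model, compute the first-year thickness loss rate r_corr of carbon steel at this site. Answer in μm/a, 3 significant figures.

carbon steel: f(T) = +0.150·(T−10) [T≤10 °C] = -3.4800
  sulphur-dioxide contribution → 2.388 μm/a
  chloride contribution → 23.1 μm/a
  ⇒ r_corr(carbon steel) = 25.48 μm/a

r_corr = 25.5 μm/a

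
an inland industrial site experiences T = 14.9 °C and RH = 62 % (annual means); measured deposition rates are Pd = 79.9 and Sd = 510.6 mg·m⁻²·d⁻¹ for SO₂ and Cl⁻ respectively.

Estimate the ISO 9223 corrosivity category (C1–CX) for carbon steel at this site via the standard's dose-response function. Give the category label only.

carbon steel: f(T) = -0.054·(T−10) [T>10 °C] = -0.2646
  SO₂ term: 1.77·79.9^0.52·exp(0.02·62-0.2646) = 45.8
  Cl⁻ term: 0.102·510.6^0.62·exp(0.033·62+0.04·14.9) = 68.39
  sum: 45.8 + 68.39 → r_corr = 114.2 μm/a
ISO 9223 Table 2 (carbon steel): 80 < 114 ≤ 200 μm/a ⇒ C5

C5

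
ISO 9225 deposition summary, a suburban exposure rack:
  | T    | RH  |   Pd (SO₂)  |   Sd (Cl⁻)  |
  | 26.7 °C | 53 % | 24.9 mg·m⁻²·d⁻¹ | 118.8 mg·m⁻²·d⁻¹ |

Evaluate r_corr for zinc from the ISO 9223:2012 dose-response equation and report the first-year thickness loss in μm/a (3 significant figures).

r_corr = 4.13 μm/a

zinc: f(T) = -0.071·(T−10) [T>10 °C] = -1.1857
  Pd branch = 0.0129·Pd^0.44·e^(0.046·RH+f) = 0.1857 μm/a
  Cl⁻ term: 0.0175·118.8^0.57·exp(0.008·53+0.085·26.7) = 3.94
  r_corr = 0.1857 + 3.94 = 4.125 μm/a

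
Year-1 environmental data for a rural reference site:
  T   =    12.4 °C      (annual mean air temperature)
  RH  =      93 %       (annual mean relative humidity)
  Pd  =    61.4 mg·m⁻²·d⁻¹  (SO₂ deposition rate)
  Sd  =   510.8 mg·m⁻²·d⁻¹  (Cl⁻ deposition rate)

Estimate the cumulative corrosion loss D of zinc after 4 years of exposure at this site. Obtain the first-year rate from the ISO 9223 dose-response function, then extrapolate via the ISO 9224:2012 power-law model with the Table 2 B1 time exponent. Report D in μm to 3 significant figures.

D(4) = 26.2 μm

zinc: T>10 °C ⇒ hinge -0.071·(12.4−10) = -0.1704
  Pd branch = 0.0129·Pd^0.44·e^(0.046·RH+f) = 4.801 μm/a
  Cl⁻ term: 0.0175·510.8^0.57·exp(0.008·93+0.085·12.4) = 3.695
  sum: 4.801 + 3.695 → r_corr = 8.495 μm/a
Power-law: D(4) = r_corr · 4^0.813
  D(4) = 8.495 × 4^0.813 = 8.495 × 3.087 = 26.22 μm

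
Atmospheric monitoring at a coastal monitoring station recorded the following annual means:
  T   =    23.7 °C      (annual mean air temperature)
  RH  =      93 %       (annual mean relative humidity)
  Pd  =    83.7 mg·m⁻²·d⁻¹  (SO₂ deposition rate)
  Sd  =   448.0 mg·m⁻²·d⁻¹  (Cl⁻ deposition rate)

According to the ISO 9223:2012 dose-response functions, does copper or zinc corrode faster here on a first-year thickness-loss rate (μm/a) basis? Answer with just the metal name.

zinc

copper: f(T) = -0.080·(T−10) [T>10 °C] = -1.0960
  SO₂ term: 0.0053·83.7^0.26·exp(0.059·93-1.0960) = 1.353
  Cl⁻ term: 0.01025·448.0^0.27·exp(0.036·93+0.049·23.7) = 4.841
  r_corr = 1.353 + 4.841 = 6.194 μm/a
zinc: T>10 °C ⇒ hinge -0.071·(23.7−10) = -0.9727
  Pd branch = 0.0129·Pd^0.44·e^(0.046·RH+f) = 2.466 μm/a
  Sd branch = 0.0175·Sd^0.57·e^(0.008·RH+0.085·T) = 8.959 μm/a
  r_corr = 2.466 + 8.959 = 11.43 μm/a
Ordering by μm/a: zinc (11.4) > copper (6.19)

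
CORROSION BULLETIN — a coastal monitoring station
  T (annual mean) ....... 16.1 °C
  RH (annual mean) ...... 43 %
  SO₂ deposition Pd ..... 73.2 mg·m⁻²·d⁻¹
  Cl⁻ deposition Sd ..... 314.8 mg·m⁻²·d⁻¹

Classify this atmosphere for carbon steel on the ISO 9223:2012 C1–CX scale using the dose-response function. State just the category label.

carbon steel: temperature factor f = -0.054·(6.1) = -0.3294
  SO₂ term: 1.77·73.2^0.52·exp(0.02·43-0.3294) = 28.05
  Sd branch = 0.102·Sd^0.62·e^(0.033·RH+0.04·T) = 28.4 μm/a
  r_corr = 28.05 + 28.4 = 56.45 μm/a
56.5 μm/a falls in (50, 80] for carbon steel → category C4

C4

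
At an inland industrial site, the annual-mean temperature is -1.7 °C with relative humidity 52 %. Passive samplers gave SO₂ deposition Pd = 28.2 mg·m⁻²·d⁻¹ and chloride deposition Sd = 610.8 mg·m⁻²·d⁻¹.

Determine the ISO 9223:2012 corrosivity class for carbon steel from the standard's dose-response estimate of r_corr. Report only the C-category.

carbon steel: f(T) = +0.150·(T−10) [T≤10 °C] = -1.7550
  SO₂ term: 1.77·28.2^0.52·exp(0.02·52-1.7550) = 4.916
  Cl⁻ term: 0.102·610.8^0.62·exp(0.033·52+0.04·-1.7) = 28.29
  r_corr = 4.916 + 28.29 = 33.2 μm/a
33.2 μm/a falls in (25, 50] for carbon steel → category C3

C3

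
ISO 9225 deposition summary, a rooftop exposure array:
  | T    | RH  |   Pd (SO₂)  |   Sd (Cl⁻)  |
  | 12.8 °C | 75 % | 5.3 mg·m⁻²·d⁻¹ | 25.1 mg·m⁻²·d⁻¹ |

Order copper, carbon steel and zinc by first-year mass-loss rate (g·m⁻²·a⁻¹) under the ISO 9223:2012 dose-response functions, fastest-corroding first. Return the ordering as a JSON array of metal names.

copper: f(T) = -0.080·(T−10) [T>10 °C] = -0.2240
  SO₂ term: 0.0053·5.3^0.26·exp(0.059·75-0.2240) = 0.5458
  Sd branch = 0.01025·Sd^0.27·e^(0.036·RH+0.049·T) = 0.6817 μm/a
  r_corr = 0.5458 + 0.6817 = 1.228 μm/a
  mass loss = 1.228 μm/a × 8.96 g/cm³ = 11 g·m⁻²·a⁻¹
carbon steel: T>10 °C ⇒ hinge -0.054·(12.8−10) = -0.1512
  Pd branch = 1.77·Pd^0.52·e^(0.02·RH+f) = 16.23 μm/a
  Cl⁻ term: 0.102·25.1^0.62·exp(0.033·75+0.04·12.8) = 14.92
  r_corr = 16.23 + 14.92 = 31.15 μm/a
  mass loss = 31.15 μm/a × 7.85 g/cm³ = 244.5 g·m⁻²·a⁻¹
zinc: T>10 °C ⇒ hinge -0.071·(12.8−10) = -0.1988
  SO₂ term: 0.0129·5.3^0.44·exp(0.046·75-0.1988) = 0.6938
  Sd branch = 0.0175·Sd^0.57·e^(0.008·RH+0.085·T) = 0.5942 μm/a
  r_corr = 0.6938 + 0.5942 = 1.288 μm/a
  mass loss = 1.288 μm/a × 7.14 g/cm³ = 9.197 g·m⁻²·a⁻¹
Ordering by g·m⁻²·a⁻¹: carbon steel (245) > copper (11) > zinc (9.2)

["carbon steel", "copper", "zinc"]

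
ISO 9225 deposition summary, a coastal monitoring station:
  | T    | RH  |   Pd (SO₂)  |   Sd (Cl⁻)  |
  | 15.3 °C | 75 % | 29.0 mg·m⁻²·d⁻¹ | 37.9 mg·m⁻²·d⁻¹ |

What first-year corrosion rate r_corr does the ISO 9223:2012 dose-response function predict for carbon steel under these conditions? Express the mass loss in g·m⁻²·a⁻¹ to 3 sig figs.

r_corr = 436 g·m⁻²·a⁻¹

carbon steel: f(T) = -0.054·(T−10) [T>10 °C] = -0.2862
  Pd branch = 1.77·Pd^0.52·e^(0.02·RH+f) = 34.32 μm/a
  Sd branch = 0.102·Sd^0.62·e^(0.033·RH+0.04·T) = 21.28 μm/a
  r_corr = 34.32 + 21.28 = 55.6 μm/a
Convert to mass loss: 55.6 μm/a × 7.85 g/cm³ = 436.5 g·m⁻²·a⁻¹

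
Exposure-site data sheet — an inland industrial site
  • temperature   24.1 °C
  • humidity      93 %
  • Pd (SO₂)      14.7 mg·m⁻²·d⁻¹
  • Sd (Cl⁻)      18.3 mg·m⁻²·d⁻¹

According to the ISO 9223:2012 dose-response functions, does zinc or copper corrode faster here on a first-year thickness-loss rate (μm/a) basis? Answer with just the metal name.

copper

zinc: T>10 °C ⇒ hinge -0.071·(24.1−10) = -1.0011
  Pd branch = 0.0129·Pd^0.44·e^(0.046·RH+f) = 1.115 μm/a
  Sd branch = 0.0175·Sd^0.57·e^(0.008·RH+0.085·T) = 1.498 μm/a
  r_corr = 1.115 + 1.498 = 2.613 μm/a
copper: temperature factor f = -0.080·(14.1) = -1.1280
  SO₂ term: 0.0053·14.7^0.26·exp(0.059·93-1.1280) = 0.8334
  Cl⁻ term: 0.01025·18.3^0.27·exp(0.036·93+0.049·24.1) = 2.082
  r_corr = 0.8334 + 2.082 = 2.915 μm/a
Ordering by μm/a: copper (2.92) > zinc (2.61)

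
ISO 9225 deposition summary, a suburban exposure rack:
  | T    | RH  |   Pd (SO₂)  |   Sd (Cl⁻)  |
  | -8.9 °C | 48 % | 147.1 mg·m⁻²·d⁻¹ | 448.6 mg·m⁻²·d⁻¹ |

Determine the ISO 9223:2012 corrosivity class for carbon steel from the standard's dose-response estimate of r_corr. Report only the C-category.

carbon steel: T≤10 °C ⇒ hinge +0.150·(-8.9−10) = -2.8350
  sulphur-dioxide contribution → 3.638 μm/a
  chloride contribution → 15.35 μm/a
  ⇒ r_corr(carbon steel) = 18.99 μm/a
Category bounds: 1.3…25 μm/a bracket r_corr ⇒ C2

C2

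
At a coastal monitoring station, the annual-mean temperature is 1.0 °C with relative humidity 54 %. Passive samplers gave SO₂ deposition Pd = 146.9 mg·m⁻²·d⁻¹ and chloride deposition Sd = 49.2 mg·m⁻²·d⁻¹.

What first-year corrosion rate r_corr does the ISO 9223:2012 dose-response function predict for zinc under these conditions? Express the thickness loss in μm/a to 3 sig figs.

r_corr = 1.26 μm/a

zinc: temperature factor f = +0.038·(-9.0) = -0.3420
  SO₂ term: 0.0129·146.9^0.44·exp(0.046·54-0.3420) = 0.987
  Cl⁻ term: 0.0175·49.2^0.57·exp(0.008·54+0.085·1.0) = 0.2704
  r_corr = 0.987 + 0.2704 = 1.257 μm/a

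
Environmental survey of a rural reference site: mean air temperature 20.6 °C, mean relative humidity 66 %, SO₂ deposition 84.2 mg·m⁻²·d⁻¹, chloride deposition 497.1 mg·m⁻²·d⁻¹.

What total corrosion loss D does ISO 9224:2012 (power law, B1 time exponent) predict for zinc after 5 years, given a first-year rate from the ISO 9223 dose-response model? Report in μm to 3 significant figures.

zinc: temperature factor f = -0.071·(10.6) = -0.7526
  SO₂ term: 0.0129·84.2^0.44·exp(0.046·66-0.7526) = 0.89
  Sd branch = 0.0175·Sd^0.57·e^(0.008·RH+0.085·T) = 5.885 μm/a
  r_corr = 0.89 + 5.885 = 6.775 μm/a
Power-law: D(5) = r_corr · 5^0.813
  D(5) = 6.775 × 5^0.813 = 6.775 × 3.701 = 25.07 μm

D(5) = 25.1 μm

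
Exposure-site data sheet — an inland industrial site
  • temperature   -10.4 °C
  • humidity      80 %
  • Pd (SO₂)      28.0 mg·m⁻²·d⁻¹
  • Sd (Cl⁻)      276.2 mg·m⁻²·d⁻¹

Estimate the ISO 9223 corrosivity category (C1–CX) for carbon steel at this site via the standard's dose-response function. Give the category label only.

C3

carbon steel: T≤10 °C ⇒ hinge +0.150·(-10.4−10) = -3.0600
  Pd branch = 1.77·Pd^0.52·e^(0.02·RH+f) = 2.325 μm/a
  Sd branch = 0.102·Sd^0.62·e^(0.033·RH+0.04·T) = 30.76 μm/a
  r_corr = 2.325 + 30.76 = 33.09 μm/a
Category bounds: 25…50 μm/a bracket r_corr ⇒ C3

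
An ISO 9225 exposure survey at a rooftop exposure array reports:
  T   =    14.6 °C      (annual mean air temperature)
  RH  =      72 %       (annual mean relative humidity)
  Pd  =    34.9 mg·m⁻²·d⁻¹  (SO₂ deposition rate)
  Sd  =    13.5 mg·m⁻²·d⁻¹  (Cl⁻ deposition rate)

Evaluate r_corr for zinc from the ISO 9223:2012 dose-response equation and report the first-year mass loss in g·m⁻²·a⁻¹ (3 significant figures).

zinc: temperature factor f = -0.071·(4.6) = -0.3266
  Pd branch = 0.0129·Pd^0.44·e^(0.046·RH+f) = 1.219 μm/a
  Cl⁻ term: 0.0175·13.5^0.57·exp(0.008·72+0.085·14.6) = 0.4747
  r_corr = 1.219 + 0.4747 = 1.694 μm/a
Convert to mass loss: 1.694 μm/a × 7.14 g/cm³ = 12.09 g·m⁻²·a⁻¹

r_corr = 12.1 g·m⁻²·a⁻¹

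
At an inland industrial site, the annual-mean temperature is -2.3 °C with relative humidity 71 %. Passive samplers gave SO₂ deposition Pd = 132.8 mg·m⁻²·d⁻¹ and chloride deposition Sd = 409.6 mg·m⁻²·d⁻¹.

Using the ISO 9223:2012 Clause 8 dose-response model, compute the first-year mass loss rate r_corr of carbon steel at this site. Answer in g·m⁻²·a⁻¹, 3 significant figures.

r_corr = 432 g·m⁻²·a⁻¹

carbon steel: f(T) = +0.150·(T−10) [T≤10 °C] = -1.8450
  Pd branch = 1.77·Pd^0.52·e^(0.02·RH+f) = 14.7 μm/a
  Cl⁻ term: 0.102·409.6^0.62·exp(0.033·71+0.04·-2.3) = 40.35
  sum: 14.7 + 40.35 → r_corr = 55.06 μm/a
Convert to mass loss: 55.06 μm/a × 7.85 g/cm³ = 432.2 g·m⁻²·a⁻¹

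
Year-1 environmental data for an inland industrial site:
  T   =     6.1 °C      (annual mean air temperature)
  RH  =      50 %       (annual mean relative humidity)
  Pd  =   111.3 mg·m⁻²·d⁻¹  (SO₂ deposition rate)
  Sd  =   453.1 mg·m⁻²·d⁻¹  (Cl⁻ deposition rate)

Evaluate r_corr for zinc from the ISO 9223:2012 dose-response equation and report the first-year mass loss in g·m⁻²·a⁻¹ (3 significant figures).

r_corr = 16.5 g·m⁻²·a⁻¹

zinc: f(T) = +0.038·(T−10) [T≤10 °C] = -0.1482
  SO₂ term: 0.0129·111.3^0.44·exp(0.046·50-0.1482) = 0.8822
  Sd branch = 0.0175·Sd^0.57·e^(0.008·RH+0.085·T) = 1.432 μm/a
  r_corr = 0.8822 + 1.432 = 2.314 μm/a
Convert to mass loss: 2.314 μm/a × 7.14 g/cm³ = 16.52 g·m⁻²·a⁻¹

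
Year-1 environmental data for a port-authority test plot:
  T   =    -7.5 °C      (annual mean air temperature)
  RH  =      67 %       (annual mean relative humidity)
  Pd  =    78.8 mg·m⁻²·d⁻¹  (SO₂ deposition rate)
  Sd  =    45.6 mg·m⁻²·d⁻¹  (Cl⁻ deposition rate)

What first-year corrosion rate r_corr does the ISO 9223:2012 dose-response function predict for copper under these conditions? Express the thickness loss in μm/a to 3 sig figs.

r_corr = 0.317 μm/a

copper: T≤10 °C ⇒ hinge +0.126·(-7.5−10) = -2.2050
  Pd branch = 0.0053·Pd^0.26·e^(0.059·RH+f) = 0.09474 μm/a
  Sd branch = 0.01025·Sd^0.27·e^(0.036·RH+0.049·T) = 0.2221 μm/a
  sum: 0.09474 + 0.2221 → r_corr = 0.3168 μm/a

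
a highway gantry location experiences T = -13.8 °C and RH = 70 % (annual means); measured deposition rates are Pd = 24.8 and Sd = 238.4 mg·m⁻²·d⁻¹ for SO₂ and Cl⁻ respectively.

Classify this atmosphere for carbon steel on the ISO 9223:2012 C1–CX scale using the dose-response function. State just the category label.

C2

carbon steel: T≤10 °C ⇒ hinge +0.150·(-13.8−10) = -3.5700
  sulphur-dioxide contribution → 1.073 μm/a
  chloride contribution → 17.62 μm/a
  total first-year rate 18.69 μm/a
18.7 μm/a falls in (1.3, 25] for carbon steel → category C2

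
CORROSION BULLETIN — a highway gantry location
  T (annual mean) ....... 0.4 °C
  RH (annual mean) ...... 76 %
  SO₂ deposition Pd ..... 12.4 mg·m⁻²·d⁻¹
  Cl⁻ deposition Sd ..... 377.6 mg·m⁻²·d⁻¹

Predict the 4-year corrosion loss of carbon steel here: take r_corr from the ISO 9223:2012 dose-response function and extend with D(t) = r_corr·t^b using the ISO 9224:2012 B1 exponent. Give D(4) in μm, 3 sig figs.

carbon steel: temperature factor f = +0.150·(-9.6) = -1.4400
  Pd branch = 1.77·Pd^0.52·e^(0.02·RH+f) = 7.101 μm/a
  Cl⁻ term: 0.102·377.6^0.62·exp(0.033·76+0.04·0.4) = 50.41
  r_corr = 7.101 + 50.41 = 57.51 μm/a
Long-term exponent b (ISO 9224 Table 2, B1) = 0.523
  D(4) = 57.51 × 4^0.523 = 57.51 × 2.065 = 118.7 μm

D(4) = 119 μm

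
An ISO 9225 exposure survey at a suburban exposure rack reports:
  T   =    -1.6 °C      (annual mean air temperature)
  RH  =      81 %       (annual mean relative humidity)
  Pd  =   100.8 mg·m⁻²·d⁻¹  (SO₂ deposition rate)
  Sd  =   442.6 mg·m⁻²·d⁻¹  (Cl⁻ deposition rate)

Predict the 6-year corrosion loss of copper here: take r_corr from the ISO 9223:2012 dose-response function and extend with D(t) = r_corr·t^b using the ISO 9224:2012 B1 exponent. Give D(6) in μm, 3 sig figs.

copper: f(T) = +0.126·(T−10) [T≤10 °C] = -1.4616
  SO₂ term: 0.0053·100.8^0.26·exp(0.059·81-1.4616) = 0.4852
  Sd branch = 0.01025·Sd^0.27·e^(0.036·RH+0.049·T) = 0.9068 μm/a
  sum: 0.4852 + 0.9068 → r_corr = 1.392 μm/a
ISO 9224: D(t) = r_corr · t^b with b = 0.667 (copper, B1)
  D(6) = 1.392 × 6^0.667 = 1.392 × 3.304 = 4.599 μm

D(6) = 4.60 μm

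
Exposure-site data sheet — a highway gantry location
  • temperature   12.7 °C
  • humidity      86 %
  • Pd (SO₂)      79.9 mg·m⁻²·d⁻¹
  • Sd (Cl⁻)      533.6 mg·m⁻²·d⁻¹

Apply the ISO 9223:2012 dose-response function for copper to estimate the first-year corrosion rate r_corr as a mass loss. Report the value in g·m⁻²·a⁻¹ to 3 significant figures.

r_corr = 39.7 g·m⁻²·a⁻¹

copper: f(T) = -0.080·(T−10) [T>10 °C] = -0.2160
  sulphur-dioxide contribution → 2.132 μm/a
  chloride contribution → 2.301 μm/a
  total first-year rate 4.433 μm/a
Convert to mass loss: 4.433 μm/a × 8.96 g/cm³ = 39.72 g·m⁻²·a⁻¹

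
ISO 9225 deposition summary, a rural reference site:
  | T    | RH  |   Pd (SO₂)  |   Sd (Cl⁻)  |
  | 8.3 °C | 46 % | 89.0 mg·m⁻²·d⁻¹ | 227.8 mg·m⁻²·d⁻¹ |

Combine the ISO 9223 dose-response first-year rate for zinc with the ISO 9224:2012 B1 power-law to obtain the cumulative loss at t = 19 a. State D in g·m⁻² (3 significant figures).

D(19) = 145 g·m⁻²

zinc: temperature factor f = +0.038·(-1.7) = -0.0646
  sulphur-dioxide contribution → 0.7232 μm/a
  chloride contribution → 1.13 μm/a
  ⇒ r_corr(zinc) = 1.853 μm/a
Long-term exponent b (ISO 9224 Table 2, B1) = 0.813
  D(19) = 1.853 × 19^0.813 = 1.853 × 10.96 = 20.3 μm
  Mass loss = 20.3 μm × 7.14 g/cm³ = 145 g·m⁻²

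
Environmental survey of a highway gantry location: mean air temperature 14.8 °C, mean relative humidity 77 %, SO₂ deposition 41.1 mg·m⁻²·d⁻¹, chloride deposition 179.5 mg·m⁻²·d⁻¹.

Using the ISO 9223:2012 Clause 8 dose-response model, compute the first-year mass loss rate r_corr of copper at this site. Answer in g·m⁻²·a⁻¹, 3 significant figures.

copper: temperature factor f = -0.080·(4.8) = -0.3840
  sulphur-dioxide contribution → 0.8915 μm/a
  chloride contribution → 1.374 μm/a
  ⇒ r_corr(copper) = 2.266 μm/a
Convert to mass loss: 2.266 μm/a × 8.96 g/cm³ = 20.3 g·m⁻²·a⁻¹

r_corr = 20.3 g·m⁻²·a⁻¹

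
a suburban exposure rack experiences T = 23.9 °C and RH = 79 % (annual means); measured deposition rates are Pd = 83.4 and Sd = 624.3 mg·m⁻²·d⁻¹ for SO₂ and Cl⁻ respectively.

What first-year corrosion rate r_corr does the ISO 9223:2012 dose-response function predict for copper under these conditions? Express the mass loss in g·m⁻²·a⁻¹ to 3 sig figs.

copper: f(T) = -0.080·(T−10) [T>10 °C] = -1.1120
  sulphur-dioxide contribution → 0.5822 μm/a
  chloride contribution → 3.23 μm/a
  total first-year rate 3.812 μm/a
Convert to mass loss: 3.812 μm/a × 8.96 g/cm³ = 34.16 g·m⁻²·a⁻¹

r_corr = 34.2 g·m⁻²·a⁻¹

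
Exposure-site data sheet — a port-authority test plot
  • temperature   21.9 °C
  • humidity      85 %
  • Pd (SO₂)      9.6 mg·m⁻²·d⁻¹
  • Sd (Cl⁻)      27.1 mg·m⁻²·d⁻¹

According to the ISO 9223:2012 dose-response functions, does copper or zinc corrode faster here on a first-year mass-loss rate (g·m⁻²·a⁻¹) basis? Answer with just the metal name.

copper: T>10 °C ⇒ hinge -0.080·(21.9−10) = -0.9520
  Pd branch = 0.0053·Pd^0.26·e^(0.059·RH+f) = 0.5549 μm/a
  Cl⁻ term: 0.01025·27.1^0.27·exp(0.036·85+0.049·21.9) = 1.558
  sum: 0.5549 + 1.558 → r_corr = 2.113 μm/a
  mass loss = 2.113 μm/a × 8.96 g/cm³ = 18.93 g·m⁻²·a⁻¹
zinc: temperature factor f = -0.071·(11.9) = -0.8449
  Pd branch = 0.0129·Pd^0.44·e^(0.046·RH+f) = 0.7481 μm/a
  Sd branch = 0.0175·Sd^0.57·e^(0.008·RH+0.085·T) = 1.457 μm/a
  sum: 0.7481 + 1.457 → r_corr = 2.206 μm/a
  mass loss = 2.206 μm/a × 7.14 g/cm³ = 15.75 g·m⁻²·a⁻¹
Ordering by g·m⁻²·a⁻¹: copper (18.9) > zinc (15.7)

copper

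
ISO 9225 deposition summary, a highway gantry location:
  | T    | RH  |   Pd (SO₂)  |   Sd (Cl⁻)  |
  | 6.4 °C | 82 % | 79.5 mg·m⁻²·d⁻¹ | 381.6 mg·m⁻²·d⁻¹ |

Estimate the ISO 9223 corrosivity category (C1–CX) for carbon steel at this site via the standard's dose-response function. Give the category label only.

carbon steel: f(T) = +0.150·(T−10) [T≤10 °C] = -0.5400
  SO₂ term: 1.77·79.5^0.52·exp(0.02·82-0.5400) = 51.75
  Cl⁻ term: 0.102·381.6^0.62·exp(0.033·82+0.04·6.4) = 78.63
  sum: 51.75 + 78.63 → r_corr = 130.4 μm/a
Category bounds: 80…200 μm/a bracket r_corr ⇒ C5

C5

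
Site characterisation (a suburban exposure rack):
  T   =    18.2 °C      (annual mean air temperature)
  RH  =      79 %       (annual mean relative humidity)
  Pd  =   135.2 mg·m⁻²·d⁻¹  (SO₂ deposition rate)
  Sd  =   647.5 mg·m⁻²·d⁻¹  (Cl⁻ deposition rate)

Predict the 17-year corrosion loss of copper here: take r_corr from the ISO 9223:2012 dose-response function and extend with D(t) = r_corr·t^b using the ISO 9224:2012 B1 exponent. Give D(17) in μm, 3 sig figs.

D(17) = 23.2 μm

copper: temperature factor f = -0.080·(8.2) = -0.6560
  Pd branch = 0.0053·Pd^0.26·e^(0.059·RH+f) = 1.042 μm/a
  Sd branch = 0.01025·Sd^0.27·e^(0.036·RH+0.049·T) = 2.467 μm/a
  sum: 1.042 + 2.467 → r_corr = 3.509 μm/a
ISO 9224: D(t) = r_corr · t^b with b = 0.667 (copper, B1)
  D(17) = 3.509 × 17^0.667 = 3.509 × 6.618 = 23.22 μm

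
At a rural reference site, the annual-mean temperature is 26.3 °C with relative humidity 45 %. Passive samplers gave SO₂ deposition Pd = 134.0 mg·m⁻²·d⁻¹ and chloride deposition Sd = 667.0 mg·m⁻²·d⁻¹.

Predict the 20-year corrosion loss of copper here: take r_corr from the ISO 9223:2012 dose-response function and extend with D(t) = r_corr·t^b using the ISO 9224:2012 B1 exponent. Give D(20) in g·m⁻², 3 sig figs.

copper: T>10 °C ⇒ hinge -0.080·(26.3−10) = -1.3040
  SO₂ term: 0.0053·134.0^0.26·exp(0.059·45-1.3040) = 0.07312
  Cl⁻ term: 0.01025·667.0^0.27·exp(0.036·45+0.049·26.3) = 1.088
  r_corr = 0.07312 + 1.088 = 1.161 μm/a
Long-term exponent b (ISO 9224 Table 2, B1) = 0.667
  D(20) = 1.161 × 20^0.667 = 1.161 × 7.375 = 8.561 μm
  Mass loss = 8.561 μm × 8.96 g/cm³ = 76.71 g·m⁻²

D(20) = 76.7 g·m⁻²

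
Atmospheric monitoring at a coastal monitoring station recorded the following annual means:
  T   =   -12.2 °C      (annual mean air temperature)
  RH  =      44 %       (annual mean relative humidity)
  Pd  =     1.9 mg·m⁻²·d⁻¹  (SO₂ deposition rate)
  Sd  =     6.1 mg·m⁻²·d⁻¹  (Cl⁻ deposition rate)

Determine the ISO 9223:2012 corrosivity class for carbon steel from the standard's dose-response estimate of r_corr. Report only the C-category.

carbon steel: temperature factor f = +0.150·(-22.2) = -3.3300
  sulphur-dioxide contribution → 0.2133 μm/a
  chloride contribution → 0.8207 μm/a
  total first-year rate 1.034 μm/a
Category bounds: 0…1.3 μm/a bracket r_corr ⇒ C1

C1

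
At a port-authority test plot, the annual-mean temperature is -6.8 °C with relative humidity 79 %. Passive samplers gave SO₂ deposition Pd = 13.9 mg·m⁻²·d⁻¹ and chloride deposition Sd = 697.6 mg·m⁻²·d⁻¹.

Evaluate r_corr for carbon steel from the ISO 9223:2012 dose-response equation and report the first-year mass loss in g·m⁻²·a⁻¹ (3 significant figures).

r_corr = 501 g·m⁻²·a⁻¹

carbon steel: f(T) = +0.150·(T−10) [T≤10 °C] = -2.5200
  sulphur-dioxide contribution → 2.717 μm/a
  chloride contribution → 61.05 μm/a
  ⇒ r_corr(carbon steel) = 63.77 μm/a
Convert to mass loss: 63.77 μm/a × 7.85 g/cm³ = 500.6 g·m⁻²·a⁻¹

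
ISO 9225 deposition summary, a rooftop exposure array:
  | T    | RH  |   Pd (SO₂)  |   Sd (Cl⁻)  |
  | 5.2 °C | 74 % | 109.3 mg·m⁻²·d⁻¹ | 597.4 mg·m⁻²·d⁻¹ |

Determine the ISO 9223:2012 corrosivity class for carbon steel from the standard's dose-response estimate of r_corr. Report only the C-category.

C5

carbon steel: temperature factor f = +0.150·(-4.8) = -0.7200
  Pd branch = 1.77·Pd^0.52·e^(0.02·RH+f) = 43.46 μm/a
  Cl⁻ term: 0.102·597.4^0.62·exp(0.033·74+0.04·5.2) = 75.99
  r_corr = 43.46 + 75.99 = 119.5 μm/a
119 μm/a falls in (80, 200] for carbon steel → category C5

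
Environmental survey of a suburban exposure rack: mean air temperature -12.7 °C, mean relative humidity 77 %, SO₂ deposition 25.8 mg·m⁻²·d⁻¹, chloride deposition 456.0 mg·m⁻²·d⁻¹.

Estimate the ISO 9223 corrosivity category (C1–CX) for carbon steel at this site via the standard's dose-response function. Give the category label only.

carbon steel: temperature factor f = +0.150·(-22.7) = -3.4050
  sulphur-dioxide contribution → 1.486 μm/a
  chloride contribution → 34.68 μm/a
  ⇒ r_corr(carbon steel) = 36.17 μm/a
36.2 μm/a falls in (25, 50] for carbon steel → category C3

C3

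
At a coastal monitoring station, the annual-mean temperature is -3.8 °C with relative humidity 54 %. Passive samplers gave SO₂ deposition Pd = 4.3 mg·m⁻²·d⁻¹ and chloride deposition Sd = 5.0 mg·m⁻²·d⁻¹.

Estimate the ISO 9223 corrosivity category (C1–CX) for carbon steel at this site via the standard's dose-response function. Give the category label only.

C2

carbon steel: f(T) = +0.150·(T−10) [T≤10 °C] = -2.0700
  sulphur-dioxide contribution → 1.404 μm/a
  chloride contribution → 1.412 μm/a
  ⇒ r_corr(carbon steel) = 2.816 μm/a
ISO 9223 Table 2 (carbon steel): 1.3 < 2.82 ≤ 25 μm/a ⇒ C2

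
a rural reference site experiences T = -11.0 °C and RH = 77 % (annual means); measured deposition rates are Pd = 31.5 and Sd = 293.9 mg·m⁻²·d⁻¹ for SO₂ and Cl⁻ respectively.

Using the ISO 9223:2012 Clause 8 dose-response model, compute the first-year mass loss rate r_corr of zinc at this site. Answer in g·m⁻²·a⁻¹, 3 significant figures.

r_corr = 8.85 g·m⁻²·a⁻¹

zinc: temperature factor f = +0.038·(-21.0) = -0.7980
  sulphur-dioxide contribution → 0.9153 μm/a
  chloride contribution → 0.3246 μm/a
  ⇒ r_corr(zinc) = 1.24 μm/a
Convert to mass loss: 1.24 μm/a × 7.14 g/cm³ = 8.853 g·m⁻²·a⁻¹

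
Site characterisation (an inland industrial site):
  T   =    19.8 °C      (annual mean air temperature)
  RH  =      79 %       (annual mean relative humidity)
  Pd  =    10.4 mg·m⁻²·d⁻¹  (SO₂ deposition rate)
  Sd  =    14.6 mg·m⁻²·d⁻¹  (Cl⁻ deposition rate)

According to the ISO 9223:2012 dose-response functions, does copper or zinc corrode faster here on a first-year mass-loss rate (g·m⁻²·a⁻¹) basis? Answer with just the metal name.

copper: temperature factor f = -0.080·(9.8) = -0.7840
  Pd branch = 0.0053·Pd^0.26·e^(0.059·RH+f) = 0.4704 μm/a
  Sd branch = 0.01025·Sd^0.27·e^(0.036·RH+0.049·T) = 0.9585 μm/a
  r_corr = 0.4704 + 0.9585 = 1.429 μm/a
  mass loss = 1.429 μm/a × 8.96 g/cm³ = 12.8 g·m⁻²·a⁻¹
zinc: f(T) = -0.071·(T−10) [T>10 °C] = -0.6958
  Pd branch = 0.0129·Pd^0.44·e^(0.046·RH+f) = 0.6825 μm/a
  Cl⁻ term: 0.0175·14.6^0.57·exp(0.008·79+0.085·19.8) = 0.8168
  r_corr = 0.6825 + 0.8168 = 1.499 μm/a
  mass loss = 1.499 μm/a × 7.14 g/cm³ = 10.71 g·m⁻²·a⁻¹
Ordering by g·m⁻²·a⁻¹: copper (12.8) > zinc (10.7)

copper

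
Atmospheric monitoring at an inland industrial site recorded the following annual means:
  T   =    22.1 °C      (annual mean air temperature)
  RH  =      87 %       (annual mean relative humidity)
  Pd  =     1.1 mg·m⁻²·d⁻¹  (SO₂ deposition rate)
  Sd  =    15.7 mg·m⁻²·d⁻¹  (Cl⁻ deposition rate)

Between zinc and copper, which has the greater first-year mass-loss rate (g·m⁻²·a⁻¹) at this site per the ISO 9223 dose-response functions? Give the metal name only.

copper

zinc: f(T) = -0.071·(T−10) [T>10 °C] = -0.8591
  Pd branch = 0.0129·Pd^0.44·e^(0.046·RH+f) = 0.3117 μm/a
  Cl⁻ term: 0.0175·15.7^0.57·exp(0.008·87+0.085·22.1) = 1.104
  sum: 0.3117 + 1.104 → r_corr = 1.415 μm/a
  mass loss = 1.415 μm/a × 7.14 g/cm³ = 10.1 g·m⁻²·a⁻¹
copper: temperature factor f = -0.080·(12.1) = -0.9680
  SO₂ term: 0.0053·1.1^0.26·exp(0.059·87-0.9680) = 0.3498
  Sd branch = 0.01025·Sd^0.27·e^(0.036·RH+0.049·T) = 1.459 μm/a
  sum: 0.3498 + 1.459 → r_corr = 1.809 μm/a
  mass loss = 1.809 μm/a × 8.96 g/cm³ = 16.21 g·m⁻²·a⁻¹
Ordering by g·m⁻²·a⁻¹: copper (16.2) > zinc (10.1)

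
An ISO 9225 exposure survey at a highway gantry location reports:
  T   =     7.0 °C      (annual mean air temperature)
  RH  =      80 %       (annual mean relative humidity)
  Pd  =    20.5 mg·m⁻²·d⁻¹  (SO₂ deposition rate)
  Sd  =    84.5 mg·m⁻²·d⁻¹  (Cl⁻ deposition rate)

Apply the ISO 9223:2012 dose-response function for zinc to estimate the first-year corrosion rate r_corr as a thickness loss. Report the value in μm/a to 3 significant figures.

r_corr = 2.48 μm/a

zinc: temperature factor f = +0.038·(-3.0) = -0.1140
  Pd branch = 0.0129·Pd^0.44·e^(0.046·RH+f) = 1.724 μm/a
  Cl⁻ term: 0.0175·84.5^0.57·exp(0.008·80+0.085·7.0) = 0.7546
  r_corr = 1.724 + 0.7546 = 2.478 μm/a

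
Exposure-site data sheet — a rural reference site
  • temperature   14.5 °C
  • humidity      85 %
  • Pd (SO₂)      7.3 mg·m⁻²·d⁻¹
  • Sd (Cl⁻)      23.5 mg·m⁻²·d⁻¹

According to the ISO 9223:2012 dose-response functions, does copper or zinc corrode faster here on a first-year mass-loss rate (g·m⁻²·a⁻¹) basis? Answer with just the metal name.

copper

copper: f(T) = -0.080·(T−10) [T>10 °C] = -0.3600
  Pd branch = 0.0053·Pd^0.26·e^(0.059·RH+f) = 0.9341 μm/a
  Sd branch = 0.01025·Sd^0.27·e^(0.036·RH+0.049·T) = 1.043 μm/a
  r_corr = 0.9341 + 1.043 = 1.977 μm/a
  mass loss = 1.977 μm/a × 8.96 g/cm³ = 17.72 g·m⁻²·a⁻¹
zinc: T>10 °C ⇒ hinge -0.071·(14.5−10) = -0.3195
  Pd branch = 0.0129·Pd^0.44·e^(0.046·RH+f) = 1.121 μm/a
  Cl⁻ term: 0.0175·23.5^0.57·exp(0.008·85+0.085·14.5) = 0.7164
  sum: 1.121 + 0.7164 → r_corr = 1.838 μm/a
  mass loss = 1.838 μm/a × 7.14 g/cm³ = 13.12 g·m⁻²·a⁻¹
Ordering by g·m⁻²·a⁻¹: copper (17.7) > zinc (13.1)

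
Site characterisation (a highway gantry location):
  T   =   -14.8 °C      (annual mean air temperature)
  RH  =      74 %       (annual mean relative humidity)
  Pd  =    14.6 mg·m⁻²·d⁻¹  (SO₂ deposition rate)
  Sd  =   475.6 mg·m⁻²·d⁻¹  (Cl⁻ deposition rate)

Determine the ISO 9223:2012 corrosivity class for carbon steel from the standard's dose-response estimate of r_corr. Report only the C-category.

C3

carbon steel: f(T) = +0.150·(T−10) [T≤10 °C] = -3.7200
  SO₂ term: 1.77·14.6^0.52·exp(0.02·74-3.7200) = 0.7597
  Cl⁻ term: 0.102·475.6^0.62·exp(0.033·74+0.04·-14.8) = 29.64
  sum: 0.7597 + 29.64 → r_corr = 30.4 μm/a
30.4 μm/a falls in (25, 50] for carbon steel → category C3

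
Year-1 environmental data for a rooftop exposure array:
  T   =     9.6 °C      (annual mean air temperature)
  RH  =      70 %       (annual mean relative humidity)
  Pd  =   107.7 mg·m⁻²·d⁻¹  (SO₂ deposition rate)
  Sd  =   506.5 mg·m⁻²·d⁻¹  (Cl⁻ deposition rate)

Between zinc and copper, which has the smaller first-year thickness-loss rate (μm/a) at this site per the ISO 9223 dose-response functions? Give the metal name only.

zinc: f(T) = +0.038·(T−10) [T≤10 °C] = -0.0152
  sulphur-dioxide contribution → 2.492 μm/a
  chloride contribution → 2.411 μm/a
  total first-year rate 4.903 μm/a
copper: f(T) = +0.126·(T−10) [T≤10 °C] = -0.0504
  sulphur-dioxide contribution → 1.058 μm/a
  chloride contribution → 1.096 μm/a
  total first-year rate 2.153 μm/a
Ordering by μm/a: zinc (4.9) > copper (2.15)

copper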